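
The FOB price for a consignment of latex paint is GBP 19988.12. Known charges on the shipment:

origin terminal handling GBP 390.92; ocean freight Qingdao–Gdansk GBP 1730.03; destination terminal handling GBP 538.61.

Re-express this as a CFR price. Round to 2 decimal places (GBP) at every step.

Not relevant to the conversion: origin terminal — on the seller under both FOB and CFR; already in the FOB price and stays in the CFR price. destination terminal — on the buyer under both terms; not part of either seller's price.
From FOB to CFR, the seller additionally bears: freight.
CFR price = 19988.12 + 1730.03 = 21718.15

CFR price: GBP 21718.15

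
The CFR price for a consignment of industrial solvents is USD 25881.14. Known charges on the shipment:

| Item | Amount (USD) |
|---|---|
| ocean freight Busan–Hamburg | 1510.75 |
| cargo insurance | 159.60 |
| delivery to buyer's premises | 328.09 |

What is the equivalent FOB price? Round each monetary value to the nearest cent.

FOB price: USD 24370.39

Not relevant to the conversion: delivery, insurance — on the buyer under both terms; not part of either seller's price.
From CFR to FOB, the seller no longer bears: freight.
FOB price = 25881.14 − 1510.75 = 24370.39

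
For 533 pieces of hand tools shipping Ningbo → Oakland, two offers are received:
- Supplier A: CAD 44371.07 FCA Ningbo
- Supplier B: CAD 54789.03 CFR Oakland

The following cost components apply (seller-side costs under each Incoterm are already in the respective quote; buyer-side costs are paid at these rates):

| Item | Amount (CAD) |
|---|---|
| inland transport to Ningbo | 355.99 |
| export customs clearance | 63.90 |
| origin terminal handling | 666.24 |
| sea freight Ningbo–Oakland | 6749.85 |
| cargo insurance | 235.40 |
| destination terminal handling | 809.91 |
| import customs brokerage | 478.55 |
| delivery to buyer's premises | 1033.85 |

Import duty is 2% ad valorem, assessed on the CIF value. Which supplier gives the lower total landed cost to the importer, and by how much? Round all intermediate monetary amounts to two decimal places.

Supplier A is cheaper by CAD 3061.91

Supplier A (FCA):
CIF value = FCA price + origin terminal + freight + insurance = 44371.07 + 666.24 + 6749.85 + 235.40 = 52022.56
Import duty = 52022.56 × 2% = 1040.45
Buyer bears (A): 666.24 + 6749.85 + 235.40 + 809.91 + 478.55 + 1033.85 = 9973.80
Landed cost (A) = invoice 44371.07 + 9973.80 + duty 1040.45 = 55385.32
Supplier B (CFR):
CIF value = CFR price + insurance = 54789.03 + 235.40 = 55024.43
Import duty = 55024.43 × 2% = 1100.49
Buyer bears (B): 235.40 + 809.91 + 478.55 + 1033.85 = 2557.71
Landed cost (B) = invoice 54789.03 + 2557.71 + duty 1100.49 = 58447.23
Difference = |55385.32 − 58447.23| = 3061.91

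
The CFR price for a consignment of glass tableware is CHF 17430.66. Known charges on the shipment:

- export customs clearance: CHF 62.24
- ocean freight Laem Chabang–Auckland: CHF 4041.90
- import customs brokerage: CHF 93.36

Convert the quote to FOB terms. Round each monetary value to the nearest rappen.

FOB price: CHF 13388.76

Not relevant to the conversion: export clearance — on the seller under both CFR and FOB; already in the CFR price and stays in the FOB price. brokerage — on the buyer under both terms; not part of either seller's price.
From CFR to FOB, the seller no longer bears: freight.
FOB price = 17430.66 − 4041.90 = 13388.76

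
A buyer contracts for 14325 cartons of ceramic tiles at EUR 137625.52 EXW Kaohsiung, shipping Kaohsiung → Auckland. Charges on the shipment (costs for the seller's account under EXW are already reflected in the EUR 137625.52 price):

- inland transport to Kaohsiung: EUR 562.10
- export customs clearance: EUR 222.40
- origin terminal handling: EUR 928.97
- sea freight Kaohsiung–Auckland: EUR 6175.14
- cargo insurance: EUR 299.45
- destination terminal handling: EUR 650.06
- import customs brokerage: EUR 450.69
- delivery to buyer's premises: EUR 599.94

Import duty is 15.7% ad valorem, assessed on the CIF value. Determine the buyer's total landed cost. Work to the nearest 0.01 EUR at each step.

EXW: the seller makes goods available at their premises; the buyer bears all onward costs.
CIF value = EXW price + inland to port + export clearance + origin terminal + freight + insurance = 137625.52 + 562.10 + 222.40 + 928.97 + 6175.14 + 299.45 = 145813.58
Import duty = 145813.58 × 15.7% = 22892.73
Buyer bears: inland to port 562.10 + export clearance 222.40 + origin terminal 928.97 + freight 6175.14 + insurance 299.45 + destination terminal 650.06 + brokerage 450.69 + delivery 599.94 + duty 22892.73 = 32781.48
Landed cost = invoice 137625.52 + 32781.48 = 170407.00

Total landed cost: EUR 170407.00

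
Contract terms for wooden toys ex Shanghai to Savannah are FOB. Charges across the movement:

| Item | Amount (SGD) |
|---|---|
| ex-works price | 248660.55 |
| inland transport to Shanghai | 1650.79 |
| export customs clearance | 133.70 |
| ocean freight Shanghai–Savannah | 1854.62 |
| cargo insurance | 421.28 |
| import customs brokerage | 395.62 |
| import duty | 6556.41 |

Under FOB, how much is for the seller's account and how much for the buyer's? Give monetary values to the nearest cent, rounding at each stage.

FOB: the seller bears costs until goods are on board at the origin port; the buyer bears freight, insurance and all costs thereafter.
Seller's account: goods 248660.55 + inland to port 1650.79 + export clearance 133.70 = 250445.04
Buyer's account: freight 1854.62 + insurance 421.28 + brokerage 395.62 + duty 6556.41 = 9227.93

Seller: SGD 250445.04; buyer: SGD 9227.93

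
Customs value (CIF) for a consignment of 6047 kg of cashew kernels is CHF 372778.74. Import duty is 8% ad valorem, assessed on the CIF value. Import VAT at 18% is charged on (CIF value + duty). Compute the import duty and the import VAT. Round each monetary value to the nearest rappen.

Import duty: CHF 29822.30; import VAT: CHF 72468.19

Import duty = 372778.74 × 8% = 29822.30
VAT base = CIF + duty = 372778.74 + 29822.30 = 402601.04
Import VAT = 402601.04 × 18% = 72468.19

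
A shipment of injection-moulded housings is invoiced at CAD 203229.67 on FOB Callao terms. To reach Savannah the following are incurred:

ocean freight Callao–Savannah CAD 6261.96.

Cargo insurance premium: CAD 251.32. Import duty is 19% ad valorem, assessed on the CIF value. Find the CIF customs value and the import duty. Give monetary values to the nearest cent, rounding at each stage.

CIF = FOB price + freight + insurance
CIF = 203229.67 + 6261.96 + 251.32 = 209742.95
Import duty = 209742.95 × 19% = 39851.16

CIF value: CAD 209742.95; import duty: CAD 39851.16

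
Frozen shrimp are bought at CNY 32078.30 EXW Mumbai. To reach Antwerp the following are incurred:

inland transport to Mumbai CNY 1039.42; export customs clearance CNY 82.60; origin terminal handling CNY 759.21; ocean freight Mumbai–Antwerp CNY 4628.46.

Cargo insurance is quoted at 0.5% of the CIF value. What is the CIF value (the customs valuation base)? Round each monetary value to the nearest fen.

Let C be the CIF value. C = EXW price + pre-shipment costs + freight + 0.5% × C
C − 0.5% × C = 32078.30 + 1039.42 + 82.60 + 759.21 + 4628.46
0.995 × C = 38587.99
C = 38587.99 / 0.995 = 38781.90
Insurance premium = 0.5% × 38781.90 = 193.91

CIF value: CNY 38781.90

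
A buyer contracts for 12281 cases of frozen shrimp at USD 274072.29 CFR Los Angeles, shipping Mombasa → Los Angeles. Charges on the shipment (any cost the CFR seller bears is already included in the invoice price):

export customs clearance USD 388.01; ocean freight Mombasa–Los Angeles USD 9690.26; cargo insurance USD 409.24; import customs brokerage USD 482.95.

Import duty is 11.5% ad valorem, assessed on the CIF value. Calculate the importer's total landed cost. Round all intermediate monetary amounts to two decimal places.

CFR: the seller pays costs through ocean freight to the destination port, but not insurance.
Already in the invoice (seller's account under CFR): export clearance, freight — exclude.
CIF value = CFR price + insurance = 274072.29 + 409.24 = 274481.53
Import duty = 274481.53 × 11.5% = 31565.38
Buyer bears: insurance 409.24 + brokerage 482.95 + duty 31565.38 = 32457.57
Landed cost = invoice 274072.29 + 32457.57 = 306529.86

Total landed cost: USD 306529.86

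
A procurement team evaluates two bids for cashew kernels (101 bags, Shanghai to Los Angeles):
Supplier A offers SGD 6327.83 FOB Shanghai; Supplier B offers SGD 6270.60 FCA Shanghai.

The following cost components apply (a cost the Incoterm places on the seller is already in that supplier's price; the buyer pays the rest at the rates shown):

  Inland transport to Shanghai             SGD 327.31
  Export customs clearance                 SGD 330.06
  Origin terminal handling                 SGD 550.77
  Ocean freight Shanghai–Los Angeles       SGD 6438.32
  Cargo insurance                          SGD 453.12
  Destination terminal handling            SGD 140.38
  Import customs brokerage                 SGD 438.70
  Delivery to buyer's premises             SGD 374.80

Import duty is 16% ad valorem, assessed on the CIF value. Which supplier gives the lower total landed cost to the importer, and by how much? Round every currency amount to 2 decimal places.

Supplier A (FOB):
CIF value = FOB price + freight + insurance = 6327.83 + 6438.32 + 453.12 = 13219.27
Import duty = 13219.27 × 16% = 2115.08
Buyer bears (A): 6438.32 + 453.12 + 140.38 + 438.70 + 374.80 = 7845.32
Landed cost (A) = invoice 6327.83 + 7845.32 + duty 2115.08 = 16288.23
Supplier B (FCA):
CIF value = FCA price + origin terminal + freight + insurance = 6270.60 + 550.77 + 6438.32 + 453.12 = 13712.81
Import duty = 13712.81 × 16% = 2194.05
Buyer bears (B): 550.77 + 6438.32 + 453.12 + 140.38 + 438.70 + 374.80 = 8396.09
Landed cost (B) = invoice 6270.60 + 8396.09 + duty 2194.05 = 16860.74
Difference = |16288.23 − 16860.74| = 572.51

Supplier A is cheaper by SGD 572.51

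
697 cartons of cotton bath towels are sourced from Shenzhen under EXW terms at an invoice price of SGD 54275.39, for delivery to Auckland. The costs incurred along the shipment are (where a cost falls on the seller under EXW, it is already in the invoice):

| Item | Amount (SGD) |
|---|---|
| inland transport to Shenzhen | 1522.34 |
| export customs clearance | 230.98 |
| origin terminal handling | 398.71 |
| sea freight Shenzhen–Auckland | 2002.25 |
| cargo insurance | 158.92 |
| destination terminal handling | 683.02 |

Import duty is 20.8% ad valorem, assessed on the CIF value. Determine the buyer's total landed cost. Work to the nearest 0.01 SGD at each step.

EXW: the seller makes goods available at their premises; the buyer bears all onward costs.
CIF value = EXW price + inland to port + export clearance + origin terminal + freight + insurance = 54275.39 + 1522.34 + 230.98 + 398.71 + 2002.25 + 158.92 = 58588.59
Import duty = 58588.59 × 20.8% = 12186.43
Buyer bears: inland to port 1522.34 + export clearance 230.98 + origin terminal 398.71 + freight 2002.25 + insurance 158.92 + destination terminal 683.02 + duty 12186.43 = 17182.65
Landed cost = invoice 54275.39 + 17182.65 = 71458.04

Total landed cost: SGD 71458.04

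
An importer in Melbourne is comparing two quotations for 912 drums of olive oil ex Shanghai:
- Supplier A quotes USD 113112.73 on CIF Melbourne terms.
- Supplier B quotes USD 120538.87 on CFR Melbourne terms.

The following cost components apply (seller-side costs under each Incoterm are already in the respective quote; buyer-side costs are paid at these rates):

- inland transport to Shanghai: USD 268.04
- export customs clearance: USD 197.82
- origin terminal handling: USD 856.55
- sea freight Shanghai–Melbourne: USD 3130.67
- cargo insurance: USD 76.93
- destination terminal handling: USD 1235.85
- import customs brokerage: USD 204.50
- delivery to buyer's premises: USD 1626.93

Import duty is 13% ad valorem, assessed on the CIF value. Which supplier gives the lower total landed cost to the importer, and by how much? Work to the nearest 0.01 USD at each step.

Supplier A (CIF):
The CIF price already equals the CIF value: 113112.73
Import duty = 113112.73 × 13% = 14704.65
Buyer bears (A): 1235.85 + 204.50 + 1626.93 = 3067.28
Landed cost (A) = invoice 113112.73 + 3067.28 + duty 14704.65 = 130884.66
Supplier B (CFR):
CIF value = CFR price + insurance = 120538.87 + 76.93 = 120615.80
Import duty = 120615.80 × 13% = 15680.05
Buyer bears (B): 76.93 + 1235.85 + 204.50 + 1626.93 = 3144.21
Landed cost (B) = invoice 120538.87 + 3144.21 + duty 15680.05 = 139363.13
Difference = |130884.66 − 139363.13| = 8478.47

Supplier A is cheaper by USD 8478.47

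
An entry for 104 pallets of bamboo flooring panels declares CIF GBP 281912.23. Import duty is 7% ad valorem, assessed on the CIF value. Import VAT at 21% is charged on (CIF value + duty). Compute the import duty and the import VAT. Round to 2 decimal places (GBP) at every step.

Import duty: GBP 19733.86; import VAT: GBP 63345.68

Import duty = 281912.23 × 7% = 19733.86
VAT base = CIF + duty = 281912.23 + 19733.86 = 301646.09
Import VAT = 301646.09 × 21% = 63345.68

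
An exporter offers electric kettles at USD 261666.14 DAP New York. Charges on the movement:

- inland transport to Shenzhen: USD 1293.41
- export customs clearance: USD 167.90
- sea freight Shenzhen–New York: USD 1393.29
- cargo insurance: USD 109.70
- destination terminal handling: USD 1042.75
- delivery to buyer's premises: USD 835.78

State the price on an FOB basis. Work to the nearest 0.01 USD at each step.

FOB price: USD 258284.62

Not relevant to the conversion: inland to port, export clearance — on the seller under both DAP and FOB; already in the DAP price and stays in the FOB price.
From DAP to FOB, the seller no longer bears: freight, insurance, destination terminal, delivery.
FOB price = 261666.14 − 1393.29 − 109.70 − 1042.75 − 835.78 = 258284.62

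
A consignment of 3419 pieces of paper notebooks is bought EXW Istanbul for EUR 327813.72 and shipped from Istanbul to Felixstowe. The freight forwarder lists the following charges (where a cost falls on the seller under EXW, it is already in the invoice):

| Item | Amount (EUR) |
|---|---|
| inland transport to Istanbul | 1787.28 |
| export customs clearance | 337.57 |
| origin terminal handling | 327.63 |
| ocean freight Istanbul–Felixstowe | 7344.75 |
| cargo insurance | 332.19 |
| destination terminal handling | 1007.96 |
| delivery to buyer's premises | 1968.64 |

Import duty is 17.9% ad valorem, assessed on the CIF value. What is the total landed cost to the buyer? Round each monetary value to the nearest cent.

EXW: the seller makes goods available at their premises; the buyer bears all onward costs.
CIF value = EXW price + inland to port + export clearance + origin terminal + freight + insurance = 327813.72 + 1787.28 + 337.57 + 327.63 + 7344.75 + 332.19 = 337943.14
Import duty = 337943.14 × 17.9% = 60491.82
Buyer bears: inland to port 1787.28 + export clearance 337.57 + origin terminal 327.63 + freight 7344.75 + insurance 332.19 + destination terminal 1007.96 + delivery 1968.64 + duty 60491.82 = 73597.84
Landed cost = invoice 327813.72 + 73597.84 = 401411.56

Total landed cost: EUR 401411.56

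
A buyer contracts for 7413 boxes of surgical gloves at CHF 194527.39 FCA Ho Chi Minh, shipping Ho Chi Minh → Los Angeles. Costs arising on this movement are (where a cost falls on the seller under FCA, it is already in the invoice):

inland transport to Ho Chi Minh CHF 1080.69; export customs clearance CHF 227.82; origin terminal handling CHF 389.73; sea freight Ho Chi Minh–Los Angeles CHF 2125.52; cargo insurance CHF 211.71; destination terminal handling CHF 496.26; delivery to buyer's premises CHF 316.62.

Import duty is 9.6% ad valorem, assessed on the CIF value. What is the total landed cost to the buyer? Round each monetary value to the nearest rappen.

FCA: the seller delivers export-cleared goods to the carrier; the buyer bears costs from that point.
Already in the invoice (seller's account under FCA): inland to port, export clearance — exclude.
CIF value = FCA price + origin terminal + freight + insurance = 194527.39 + 389.73 + 2125.52 + 211.71 = 197254.35
Import duty = 197254.35 × 9.6% = 18936.42
Buyer bears: origin terminal 389.73 + freight 2125.52 + insurance 211.71 + destination terminal 496.26 + delivery 316.62 + duty 18936.42 = 22476.26
Landed cost = invoice 194527.39 + 22476.26 = 217003.65

Total landed cost: CHF 217003.65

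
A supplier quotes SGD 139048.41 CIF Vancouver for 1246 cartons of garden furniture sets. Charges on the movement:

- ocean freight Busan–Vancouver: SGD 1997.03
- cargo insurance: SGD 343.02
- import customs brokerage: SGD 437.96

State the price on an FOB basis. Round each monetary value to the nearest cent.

FOB price: SGD 136708.36

Not relevant to the conversion: brokerage — on the buyer under both terms; not part of either seller's price.
From CIF to FOB, the seller no longer bears: freight, insurance.
FOB price = 139048.41 − 1997.03 − 343.02 = 136708.36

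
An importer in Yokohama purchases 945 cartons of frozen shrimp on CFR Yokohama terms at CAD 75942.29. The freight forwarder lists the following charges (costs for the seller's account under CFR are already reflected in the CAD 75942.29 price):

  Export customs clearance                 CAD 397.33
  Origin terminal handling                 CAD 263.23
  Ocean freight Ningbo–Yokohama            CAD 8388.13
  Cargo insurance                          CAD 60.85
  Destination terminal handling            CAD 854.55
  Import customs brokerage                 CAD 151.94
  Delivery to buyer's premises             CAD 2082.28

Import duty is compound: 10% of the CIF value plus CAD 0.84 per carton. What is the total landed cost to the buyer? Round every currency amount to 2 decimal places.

Total landed cost: CAD 87486.02

CFR: the seller pays costs through ocean freight to the destination port, but not insurance.
Already in the invoice (seller's account under CFR): export clearance, origin terminal, freight — exclude.
CIF value = CFR price + insurance = 75942.29 + 60.85 = 76003.14
Ad valorem component: 76003.14 × 10% = 7600.31
Specific component: 945 × 0.84 = 793.80
Import duty = 7600.31 + 793.80 = 8394.11
Buyer bears: insurance 60.85 + destination terminal 854.55 + brokerage 151.94 + delivery 2082.28 + duty 8394.11 = 11543.73
Landed cost = invoice 75942.29 + 11543.73 = 87486.02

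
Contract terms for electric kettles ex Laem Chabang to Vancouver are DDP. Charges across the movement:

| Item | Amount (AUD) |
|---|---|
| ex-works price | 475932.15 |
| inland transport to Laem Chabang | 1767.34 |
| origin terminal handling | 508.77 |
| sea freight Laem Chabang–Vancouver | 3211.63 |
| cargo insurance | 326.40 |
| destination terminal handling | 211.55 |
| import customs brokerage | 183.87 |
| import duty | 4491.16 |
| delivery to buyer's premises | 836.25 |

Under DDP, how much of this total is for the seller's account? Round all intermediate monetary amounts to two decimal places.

DDP: the seller bears all costs including import duty.
Seller's account: goods 475932.15 + inland to port 1767.34 + origin terminal 508.77 + freight 3211.63 + insurance 326.40 + destination terminal 211.55 + brokerage 183.87 + duty 4491.16 + delivery 836.25 = 487469.12
Buyer's account: 0.00

Seller's account: AUD 487469.12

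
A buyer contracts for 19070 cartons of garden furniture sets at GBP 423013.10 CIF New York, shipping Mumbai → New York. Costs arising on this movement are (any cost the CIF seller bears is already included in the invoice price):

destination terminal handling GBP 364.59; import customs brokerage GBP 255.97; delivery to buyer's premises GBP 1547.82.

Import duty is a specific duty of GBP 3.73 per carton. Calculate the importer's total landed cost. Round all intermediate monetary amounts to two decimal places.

CIF: the seller pays costs through ocean freight and marine insurance to the destination port.
The CIF price already equals the CIF value: 423013.10
Import duty = 19070 × 3.73 = 71131.10
Buyer bears: destination terminal 364.59 + brokerage 255.97 + delivery 1547.82 + duty 71131.10 = 73299.48
Landed cost = invoice 423013.10 + 73299.48 = 496312.58

Total landed cost: GBP 496312.58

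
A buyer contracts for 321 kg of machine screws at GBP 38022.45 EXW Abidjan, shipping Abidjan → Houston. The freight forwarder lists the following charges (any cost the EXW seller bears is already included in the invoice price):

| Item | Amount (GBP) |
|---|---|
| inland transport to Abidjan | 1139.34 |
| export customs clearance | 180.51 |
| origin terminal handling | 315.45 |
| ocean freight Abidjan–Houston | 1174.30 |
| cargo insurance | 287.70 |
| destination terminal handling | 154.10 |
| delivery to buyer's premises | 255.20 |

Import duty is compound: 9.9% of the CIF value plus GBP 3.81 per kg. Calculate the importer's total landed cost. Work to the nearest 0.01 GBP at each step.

Total landed cost: GBP 46822.92

EXW: the seller makes goods available at their premises; the buyer bears all onward costs.
CIF value = EXW price + inland to port + export clearance + origin terminal + freight + insurance = 38022.45 + 1139.34 + 180.51 + 315.45 + 1174.30 + 287.70 = 41119.75
Ad valorem component: 41119.75 × 9.9% = 4070.86
Specific component: 321 × 3.81 = 1223.01
Import duty = 4070.86 + 1223.01 = 5293.87
Buyer bears: inland to port 1139.34 + export clearance 180.51 + origin terminal 315.45 + freight 1174.30 + insurance 287.70 + destination terminal 154.10 + delivery 255.20 + duty 5293.87 = 8800.47
Landed cost = invoice 38022.45 + 8800.47 = 46822.92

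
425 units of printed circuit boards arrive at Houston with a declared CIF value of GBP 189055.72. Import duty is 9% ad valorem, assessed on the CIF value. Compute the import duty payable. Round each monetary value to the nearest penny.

Import duty = 189055.72 × 9% = 17015.01

Import duty: GBP 17015.01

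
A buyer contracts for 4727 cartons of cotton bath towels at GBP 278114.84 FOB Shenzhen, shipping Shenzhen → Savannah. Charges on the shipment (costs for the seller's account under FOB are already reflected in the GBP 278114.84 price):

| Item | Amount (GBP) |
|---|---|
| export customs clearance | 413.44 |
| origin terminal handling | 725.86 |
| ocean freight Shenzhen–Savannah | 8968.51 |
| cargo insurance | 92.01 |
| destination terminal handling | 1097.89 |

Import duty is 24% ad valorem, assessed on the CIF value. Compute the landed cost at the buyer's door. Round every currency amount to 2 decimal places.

Total landed cost: GBP 357195.34

FOB: the seller bears costs until goods are on board at the origin port; the buyer bears freight, insurance and all costs thereafter.
Already in the invoice (seller's account under FOB): export clearance, origin terminal — exclude.
CIF value = FOB price + freight + insurance = 278114.84 + 8968.51 + 92.01 = 287175.36
Import duty = 287175.36 × 24% = 68922.09
Buyer bears: freight 8968.51 + insurance 92.01 + destination terminal 1097.89 + duty 68922.09 = 79080.50
Landed cost = invoice 278114.84 + 79080.50 = 357195.34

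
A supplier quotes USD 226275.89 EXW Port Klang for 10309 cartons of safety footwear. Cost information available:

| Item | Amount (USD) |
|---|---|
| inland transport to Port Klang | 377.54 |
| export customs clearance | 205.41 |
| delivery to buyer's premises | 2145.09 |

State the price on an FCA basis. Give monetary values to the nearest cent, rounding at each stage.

FCA price: USD 226858.84

Not relevant to the conversion: delivery — on the buyer under both terms; not part of either seller's price.
From EXW to FCA, the seller additionally bears: inland to port, export clearance.
FCA price = 226275.89 + 377.54 + 205.41 = 226858.84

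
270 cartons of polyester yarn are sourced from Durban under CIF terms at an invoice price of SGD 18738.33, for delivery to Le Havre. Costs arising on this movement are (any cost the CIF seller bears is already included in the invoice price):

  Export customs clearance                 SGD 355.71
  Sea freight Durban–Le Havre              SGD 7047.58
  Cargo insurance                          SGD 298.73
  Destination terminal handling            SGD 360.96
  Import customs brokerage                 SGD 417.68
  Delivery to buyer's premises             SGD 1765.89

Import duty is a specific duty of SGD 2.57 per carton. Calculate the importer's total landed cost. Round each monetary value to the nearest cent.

Total landed cost: SGD 21976.76

CIF: the seller pays costs through ocean freight and marine insurance to the destination port.
Already in the invoice (seller's account under CIF): export clearance, freight, insurance — exclude.
The CIF price already equals the CIF value: 18738.33
Import duty = 270 × 2.57 = 693.90
Buyer bears: destination terminal 360.96 + brokerage 417.68 + delivery 1765.89 + duty 693.90 = 3238.43
Landed cost = invoice 18738.33 + 3238.43 = 21976.76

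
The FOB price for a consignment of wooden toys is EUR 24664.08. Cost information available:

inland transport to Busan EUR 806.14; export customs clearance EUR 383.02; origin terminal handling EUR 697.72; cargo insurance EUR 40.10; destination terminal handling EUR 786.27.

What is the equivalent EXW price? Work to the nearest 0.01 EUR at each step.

Not relevant to the conversion: insurance, destination terminal — on the buyer under both terms; not part of either seller's price.
From FOB to EXW, the seller no longer bears: inland to port, export clearance, origin terminal.
EXW price = 24664.08 − 806.14 − 383.02 − 697.72 = 22777.20

EXW price: EUR 22777.20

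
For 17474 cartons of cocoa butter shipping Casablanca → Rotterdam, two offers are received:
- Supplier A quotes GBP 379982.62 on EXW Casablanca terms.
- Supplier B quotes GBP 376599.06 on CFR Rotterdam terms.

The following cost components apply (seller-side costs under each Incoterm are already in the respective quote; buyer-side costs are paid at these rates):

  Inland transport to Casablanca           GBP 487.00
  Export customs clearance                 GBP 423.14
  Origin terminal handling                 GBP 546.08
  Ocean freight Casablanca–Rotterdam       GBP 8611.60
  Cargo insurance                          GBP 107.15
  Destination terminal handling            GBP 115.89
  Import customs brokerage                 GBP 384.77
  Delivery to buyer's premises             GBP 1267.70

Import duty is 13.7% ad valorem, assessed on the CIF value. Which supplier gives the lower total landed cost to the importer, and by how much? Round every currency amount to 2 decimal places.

Supplier B is cheaper by GBP 15294.22

Supplier A (EXW):
CIF value = EXW price + inland to port + export clearance + origin terminal + freight + insurance = 379982.62 + 487.00 + 423.14 + 546.08 + 8611.60 + 107.15 = 390157.59
Import duty = 390157.59 × 13.7% = 53451.59
Buyer bears (A): 487.00 + 423.14 + 546.08 + 8611.60 + 107.15 + 115.89 + 384.77 + 1267.70 = 11943.33
Landed cost (A) = invoice 379982.62 + 11943.33 + duty 53451.59 = 445377.54
Supplier B (CFR):
CIF value = CFR price + insurance = 376599.06 + 107.15 = 376706.21
Import duty = 376706.21 × 13.7% = 51608.75
Buyer bears (B): 107.15 + 115.89 + 384.77 + 1267.70 = 1875.51
Landed cost (B) = invoice 376599.06 + 1875.51 + duty 51608.75 = 430083.32
Difference = |445377.54 − 430083.32| = 15294.22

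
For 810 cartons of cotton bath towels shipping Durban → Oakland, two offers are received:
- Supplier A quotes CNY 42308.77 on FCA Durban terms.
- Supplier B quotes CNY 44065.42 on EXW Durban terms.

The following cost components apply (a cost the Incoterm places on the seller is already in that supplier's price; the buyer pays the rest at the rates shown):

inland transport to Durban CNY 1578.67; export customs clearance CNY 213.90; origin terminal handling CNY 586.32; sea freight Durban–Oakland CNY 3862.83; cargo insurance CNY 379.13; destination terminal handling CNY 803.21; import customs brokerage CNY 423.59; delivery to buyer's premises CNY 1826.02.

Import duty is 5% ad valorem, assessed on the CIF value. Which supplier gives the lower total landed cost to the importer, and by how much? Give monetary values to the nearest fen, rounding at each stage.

Supplier A is cheaper by CNY 3726.68

Supplier A (FCA):
CIF value = FCA price + origin terminal + freight + insurance = 42308.77 + 586.32 + 3862.83 + 379.13 = 47137.05
Import duty = 47137.05 × 5% = 2356.85
Buyer bears (A): 586.32 + 3862.83 + 379.13 + 803.21 + 423.59 + 1826.02 = 7881.10
Landed cost (A) = invoice 42308.77 + 7881.10 + duty 2356.85 = 52546.72
Supplier B (EXW):
CIF value = EXW price + inland to port + export clearance + origin terminal + freight + insurance = 44065.42 + 1578.67 + 213.90 + 586.32 + 3862.83 + 379.13 = 50686.27
Import duty = 50686.27 × 5% = 2534.31
Buyer bears (B): 1578.67 + 213.90 + 586.32 + 3862.83 + 379.13 + 803.21 + 423.59 + 1826.02 = 9673.67
Landed cost (B) = invoice 44065.42 + 9673.67 + duty 2534.31 = 56273.40
Difference = |52546.72 − 56273.40| = 3726.68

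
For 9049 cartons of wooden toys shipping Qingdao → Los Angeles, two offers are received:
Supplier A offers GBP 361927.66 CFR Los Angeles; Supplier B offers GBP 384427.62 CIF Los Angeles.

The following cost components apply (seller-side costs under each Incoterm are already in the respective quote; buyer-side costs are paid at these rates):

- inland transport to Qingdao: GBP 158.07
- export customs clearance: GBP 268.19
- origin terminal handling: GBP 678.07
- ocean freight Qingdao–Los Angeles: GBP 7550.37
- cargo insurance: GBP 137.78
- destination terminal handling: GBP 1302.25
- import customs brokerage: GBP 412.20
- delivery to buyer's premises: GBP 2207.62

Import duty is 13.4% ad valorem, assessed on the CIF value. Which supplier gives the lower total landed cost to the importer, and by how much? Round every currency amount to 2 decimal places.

Supplier A (CFR):
CIF value = CFR price + insurance = 361927.66 + 137.78 = 362065.44
Import duty = 362065.44 × 13.4% = 48516.77
Buyer bears (A): 137.78 + 1302.25 + 412.20 + 2207.62 = 4059.85
Landed cost (A) = invoice 361927.66 + 4059.85 + duty 48516.77 = 414504.28
Supplier B (CIF):
The CIF price already equals the CIF value: 384427.62
Import duty = 384427.62 × 13.4% = 51513.30
Buyer bears (B): 1302.25 + 412.20 + 2207.62 = 3922.07
Landed cost (B) = invoice 384427.62 + 3922.07 + duty 51513.30 = 439862.99
Difference = |414504.28 − 439862.99| = 25358.71

Supplier A is cheaper by GBP 25358.71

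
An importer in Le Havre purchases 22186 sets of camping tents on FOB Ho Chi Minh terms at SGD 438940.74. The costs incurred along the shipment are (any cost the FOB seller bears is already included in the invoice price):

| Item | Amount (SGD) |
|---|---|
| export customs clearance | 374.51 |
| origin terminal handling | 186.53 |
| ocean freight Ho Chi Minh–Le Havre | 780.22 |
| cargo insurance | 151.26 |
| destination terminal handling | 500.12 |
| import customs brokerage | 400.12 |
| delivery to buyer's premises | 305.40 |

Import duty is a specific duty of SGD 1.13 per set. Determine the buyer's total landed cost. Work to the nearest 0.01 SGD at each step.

FOB: the seller bears costs until goods are on board at the origin port; the buyer bears freight, insurance and all costs thereafter.
Already in the invoice (seller's account under FOB): export clearance, origin terminal — exclude.
CIF value = FOB price + freight + insurance = 438940.74 + 780.22 + 151.26 = 439872.22
Import duty = 22186 × 1.13 = 25070.18
Buyer bears: freight 780.22 + insurance 151.26 + destination terminal 500.12 + brokerage 400.12 + delivery 305.40 + duty 25070.18 = 27207.30
Landed cost = invoice 438940.74 + 27207.30 = 466148.04

Total landed cost: SGD 466148.04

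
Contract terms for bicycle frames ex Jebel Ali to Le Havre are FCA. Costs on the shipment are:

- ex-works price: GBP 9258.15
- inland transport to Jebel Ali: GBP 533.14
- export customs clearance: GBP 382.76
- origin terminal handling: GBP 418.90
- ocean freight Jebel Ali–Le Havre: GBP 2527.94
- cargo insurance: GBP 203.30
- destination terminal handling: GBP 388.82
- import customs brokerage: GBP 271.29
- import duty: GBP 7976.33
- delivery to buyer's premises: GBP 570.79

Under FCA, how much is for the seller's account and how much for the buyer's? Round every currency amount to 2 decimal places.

Seller: GBP 10174.05; buyer: GBP 12357.37

FCA: the seller delivers export-cleared goods to the carrier; the buyer bears costs from that point.
Seller's account: goods 9258.15 + inland to port 533.14 + export clearance 382.76 = 10174.05
Buyer's account: origin terminal 418.90 + freight 2527.94 + insurance 203.30 + destination terminal 388.82 + brokerage 271.29 + duty 7976.33 + delivery 570.79 = 12357.37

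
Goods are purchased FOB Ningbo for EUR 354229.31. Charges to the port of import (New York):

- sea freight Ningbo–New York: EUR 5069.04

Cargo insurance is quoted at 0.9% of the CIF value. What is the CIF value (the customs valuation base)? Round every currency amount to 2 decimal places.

CIF value: EUR 362561.40

Let C be the CIF value. C = FOB price + freight + 0.9% × C
C − 0.9% × C = 354229.31 + 5069.04
0.991 × C = 359298.35
C = 359298.35 / 0.991 = 362561.40
Insurance premium = 0.9% × 362561.40 = 3263.05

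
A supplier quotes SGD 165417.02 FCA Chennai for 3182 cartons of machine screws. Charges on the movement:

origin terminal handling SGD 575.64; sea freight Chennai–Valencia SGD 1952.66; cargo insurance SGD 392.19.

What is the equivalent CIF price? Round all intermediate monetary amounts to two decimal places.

From FCA to CIF, the seller additionally bears: origin terminal, freight, insurance.
CIF price = 165417.02 + 575.64 + 1952.66 + 392.19 = 168337.51

CIF price: SGD 168337.51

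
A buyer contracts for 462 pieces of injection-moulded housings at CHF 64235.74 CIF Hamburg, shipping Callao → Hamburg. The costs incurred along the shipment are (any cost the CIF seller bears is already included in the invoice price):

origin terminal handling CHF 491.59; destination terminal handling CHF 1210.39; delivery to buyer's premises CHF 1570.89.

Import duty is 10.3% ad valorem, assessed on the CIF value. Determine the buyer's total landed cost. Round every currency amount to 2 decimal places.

CIF: the seller pays costs through ocean freight and marine insurance to the destination port.
Already in the invoice (seller's account under CIF): origin terminal — exclude.
The CIF price already equals the CIF value: 64235.74
Import duty = 64235.74 × 10.3% = 6616.28
Buyer bears: destination terminal 1210.39 + delivery 1570.89 + duty 6616.28 = 9397.56
Landed cost = invoice 64235.74 + 9397.56 = 73633.30

Total landed cost: CHF 73633.30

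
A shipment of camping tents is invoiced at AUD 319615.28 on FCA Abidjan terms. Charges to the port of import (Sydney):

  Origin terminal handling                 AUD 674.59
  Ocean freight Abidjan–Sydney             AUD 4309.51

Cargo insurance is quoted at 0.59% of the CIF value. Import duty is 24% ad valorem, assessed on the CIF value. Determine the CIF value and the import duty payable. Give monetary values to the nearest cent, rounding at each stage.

Let C be the CIF value. C = FCA price + pre-shipment costs + freight + 0.59% × C
C − 0.59% × C = 319615.28 + 674.59 + 4309.51
0.9941 × C = 324599.38
C = 324599.38 / 0.9941 = 326525.88
Insurance premium = 0.59% × 326525.88 = 1926.50
Import duty = 326525.88 × 24% = 78366.21

CIF value: AUD 326525.88; import duty: AUD 78366.21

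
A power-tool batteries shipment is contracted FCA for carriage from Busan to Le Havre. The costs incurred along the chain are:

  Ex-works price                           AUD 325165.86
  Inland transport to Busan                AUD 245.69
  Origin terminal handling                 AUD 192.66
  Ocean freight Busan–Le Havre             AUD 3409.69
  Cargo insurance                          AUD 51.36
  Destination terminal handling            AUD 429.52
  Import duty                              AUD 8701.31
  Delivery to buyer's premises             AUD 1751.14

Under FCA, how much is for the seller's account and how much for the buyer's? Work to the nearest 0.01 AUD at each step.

FCA: the seller delivers export-cleared goods to the carrier; the buyer bears costs from that point.
Seller's account: goods 325165.86 + inland to port 245.69 = 325411.55
Buyer's account: origin terminal 192.66 + freight 3409.69 + insurance 51.36 + destination terminal 429.52 + duty 8701.31 + delivery 1751.14 = 14535.68

Seller: AUD 325411.55; buyer: AUD 14535.68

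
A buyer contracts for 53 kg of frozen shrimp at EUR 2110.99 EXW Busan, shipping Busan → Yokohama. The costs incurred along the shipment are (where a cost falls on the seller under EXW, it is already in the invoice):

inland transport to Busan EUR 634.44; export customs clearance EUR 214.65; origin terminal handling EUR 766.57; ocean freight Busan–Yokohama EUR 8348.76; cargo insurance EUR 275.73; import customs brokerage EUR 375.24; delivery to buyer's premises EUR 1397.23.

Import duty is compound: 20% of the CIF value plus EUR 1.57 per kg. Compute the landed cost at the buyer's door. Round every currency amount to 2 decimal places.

EXW: the seller makes goods available at their premises; the buyer bears all onward costs.
CIF value = EXW price + inland to port + export clearance + origin terminal + freight + insurance = 2110.99 + 634.44 + 214.65 + 766.57 + 8348.76 + 275.73 = 12351.14
Ad valorem component: 12351.14 × 20% = 2470.23
Specific component: 53 × 1.57 = 83.21
Import duty = 2470.23 + 83.21 = 2553.44
Buyer bears: inland to port 634.44 + export clearance 214.65 + origin terminal 766.57 + freight 8348.76 + insurance 275.73 + brokerage 375.24 + delivery 1397.23 + duty 2553.44 = 14566.06
Landed cost = invoice 2110.99 + 14566.06 = 16677.05

Total landed cost: EUR 16677.05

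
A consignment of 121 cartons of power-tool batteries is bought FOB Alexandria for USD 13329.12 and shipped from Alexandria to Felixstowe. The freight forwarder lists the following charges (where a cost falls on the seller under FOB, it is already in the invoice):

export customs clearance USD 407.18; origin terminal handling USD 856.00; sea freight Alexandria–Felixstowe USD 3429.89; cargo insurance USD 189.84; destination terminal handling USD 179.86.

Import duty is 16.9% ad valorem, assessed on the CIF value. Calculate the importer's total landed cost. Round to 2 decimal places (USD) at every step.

FOB: the seller bears costs until goods are on board at the origin port; the buyer bears freight, insurance and all costs thereafter.
Already in the invoice (seller's account under FOB): export clearance, origin terminal — exclude.
CIF value = FOB price + freight + insurance = 13329.12 + 3429.89 + 189.84 = 16948.85
Import duty = 16948.85 × 16.9% = 2864.36
Buyer bears: freight 3429.89 + insurance 189.84 + destination terminal 179.86 + duty 2864.36 = 6663.95
Landed cost = invoice 13329.12 + 6663.95 = 19993.07

Total landed cost: USD 19993.07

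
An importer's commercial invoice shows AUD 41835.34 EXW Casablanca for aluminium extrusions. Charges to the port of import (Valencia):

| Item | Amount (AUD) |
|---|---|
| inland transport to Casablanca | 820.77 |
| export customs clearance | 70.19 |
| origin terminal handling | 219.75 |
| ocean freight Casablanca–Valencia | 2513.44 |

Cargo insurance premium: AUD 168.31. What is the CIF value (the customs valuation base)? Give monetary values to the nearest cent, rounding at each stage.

CIF = EXW price + pre-shipment costs + freight + insurance
CIF = 41835.34 + 820.77 + 70.19 + 219.75 + 2513.44 + 168.31 = 45627.80

CIF value: AUD 45627.80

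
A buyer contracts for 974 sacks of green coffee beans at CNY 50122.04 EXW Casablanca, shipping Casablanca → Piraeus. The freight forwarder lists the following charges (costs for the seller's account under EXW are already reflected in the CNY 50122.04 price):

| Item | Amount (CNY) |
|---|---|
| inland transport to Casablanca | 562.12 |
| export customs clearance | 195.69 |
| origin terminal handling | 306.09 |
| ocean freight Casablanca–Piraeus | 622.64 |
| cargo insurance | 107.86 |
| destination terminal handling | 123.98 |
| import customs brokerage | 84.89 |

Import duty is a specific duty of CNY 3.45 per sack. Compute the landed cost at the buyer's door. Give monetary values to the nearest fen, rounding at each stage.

Total landed cost: CNY 55485.61

EXW: the seller makes goods available at their premises; the buyer bears all onward costs.
CIF value = EXW price + inland to port + export clearance + origin terminal + freight + insurance = 50122.04 + 562.12 + 195.69 + 306.09 + 622.64 + 107.86 = 51916.44
Import duty = 974 × 3.45 = 3360.30
Buyer bears: inland to port 562.12 + export clearance 195.69 + origin terminal 306.09 + freight 622.64 + insurance 107.86 + destination terminal 123.98 + brokerage 84.89 + duty 3360.30 = 5363.57
Landed cost = invoice 50122.04 + 5363.57 = 55485.61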